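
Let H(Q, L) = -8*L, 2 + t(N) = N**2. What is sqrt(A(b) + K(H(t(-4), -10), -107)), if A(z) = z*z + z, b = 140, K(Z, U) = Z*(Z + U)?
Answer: 2*sqrt(4395) ≈ 132.59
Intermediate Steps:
t(N) = -2 + N**2
K(Z, U) = Z*(U + Z)
A(z) = z + z**2 (A(z) = z**2 + z = z + z**2)
sqrt(A(b) + K(H(t(-4), -10), -107)) = sqrt(140*(1 + 140) + (-8*(-10))*(-107 - 8*(-10))) = sqrt(140*141 + 80*(-107 + 80)) = sqrt(19740 + 80*(-27)) = sqrt(19740 - 2160) = sqrt(17580) = 2*sqrt(4395)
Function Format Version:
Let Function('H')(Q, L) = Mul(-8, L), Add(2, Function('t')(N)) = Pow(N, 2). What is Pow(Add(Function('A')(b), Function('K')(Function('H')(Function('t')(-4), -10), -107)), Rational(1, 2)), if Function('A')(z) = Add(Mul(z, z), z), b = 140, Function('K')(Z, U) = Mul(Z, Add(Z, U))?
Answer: Mul(2, Pow(4395, Rational(1, 2))) ≈ 132.59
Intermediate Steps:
Function('t')(N) = Add(-2, Pow(N, 2))
Function('K')(Z, U) = Mul(Z, Add(U, Z))
Function('A')(z) = Add(z, Pow(z, 2)) (Function('A')(z) = Add(Pow(z, 2), z) = Add(z, Pow(z, 2)))
Pow(Add(Function('A')(b), Function('K')(Function('H')(Function('t')(-4), -10), -107)), Rational(1, 2)) = Pow(Add(Mul(140, Add(1, 140)), Mul(Mul(-8, -10), Add(-107, Mul(-8, -10)))), Rational(1, 2)) = Pow(Add(Mul(140, 141), Mul(80, Add(-107, 80))), Rational(1, 2)) = Pow(Add(19740, Mul(80, -27)), Rational(1, 2)) = Pow(Add(19740, -2160), Rational(1, 2)) = Pow(17580, Rational(1, 2)) = Mul(2, Pow(4395, Rational(1, 2)))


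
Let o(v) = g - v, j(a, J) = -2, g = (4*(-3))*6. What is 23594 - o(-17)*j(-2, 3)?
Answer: 23484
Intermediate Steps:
g = -72 (g = -12*6 = -72)
o(v) = -72 - v
23594 - o(-17)*j(-2, 3) = 23594 - (-72 - 1*(-17))*(-2) = 23594 - (-72 + 17)*(-2) = 23594 - (-55)*(-2) = 23594 - 1*110 = 23594 - 110 = 23484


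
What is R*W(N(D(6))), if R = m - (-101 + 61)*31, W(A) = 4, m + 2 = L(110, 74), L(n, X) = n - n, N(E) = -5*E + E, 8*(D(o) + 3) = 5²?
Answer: 4952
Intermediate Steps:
D(o) = ⅛ (D(o) = -3 + (⅛)*5² = -3 + (⅛)*25 = -3 + 25/8 = ⅛)
N(E) = -4*E
L(n, X) = 0
m = -2 (m = -2 + 0 = -2)
R = 1238 (R = -2 - (-101 + 61)*31 = -2 - (-40)*31 = -2 - 1*(-1240) = -2 + 1240 = 1238)
R*W(N(D(6))) = 1238*4 = 4952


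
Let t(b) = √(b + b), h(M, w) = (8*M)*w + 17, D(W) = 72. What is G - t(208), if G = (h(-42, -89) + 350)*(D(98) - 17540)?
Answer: -528773828 - 4*√26 ≈ -5.2877e+8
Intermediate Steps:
h(M, w) = 17 + 8*M*w (h(M, w) = 8*M*w + 17 = 17 + 8*M*w)
t(b) = √2*√b (t(b) = √(2*b) = √2*√b)
G = -528773828 (G = ((17 + 8*(-42)*(-89)) + 350)*(72 - 17540) = ((17 + 29904) + 350)*(-17468) = (29921 + 350)*(-17468) = 30271*(-17468) = -528773828)
G - t(208) = -528773828 - √2*√208 = -528773828 - √2*4*√13 = -528773828 - 4*√26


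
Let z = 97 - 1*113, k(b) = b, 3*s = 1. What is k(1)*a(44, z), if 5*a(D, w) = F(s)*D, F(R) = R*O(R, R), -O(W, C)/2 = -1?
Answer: 88/15 ≈ 5.8667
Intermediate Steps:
O(W, C) = 2 (O(W, C) = -2*(-1) = 2)
s = ⅓ (s = (⅓)*1 = ⅓ ≈ 0.33333)
z = -16 (z = 97 - 113 = -16)
F(R) = 2*R (F(R) = R*2 = 2*R)
a(D, w) = 2*D/15 (a(D, w) = ((2*(⅓))*D)/5 = (2*D/3)/5 = 2*D/15)
k(1)*a(44, z) = 1*((2/15)*44) = 1*(88/15) = 88/15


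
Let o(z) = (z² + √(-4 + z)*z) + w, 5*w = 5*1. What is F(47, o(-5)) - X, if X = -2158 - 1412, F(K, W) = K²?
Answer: 5779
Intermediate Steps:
w = 1 (w = (5*1)/5 = (⅕)*5 = 1)
o(z) = 1 + z² + z*√(-4 + z) (o(z) = (z² + √(-4 + z)*z) + 1 = (z² + z*√(-4 + z)) + 1 = 1 + z² + z*√(-4 + z))
X = -3570
F(47, o(-5)) - X = 47² - 1*(-3570) = 2209 + 3570 = 5779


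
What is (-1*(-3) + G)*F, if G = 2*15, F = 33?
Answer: 1089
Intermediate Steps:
G = 30
(-1*(-3) + G)*F = (-1*(-3) + 30)*33 = (3 + 30)*33 = 33*33 = 1089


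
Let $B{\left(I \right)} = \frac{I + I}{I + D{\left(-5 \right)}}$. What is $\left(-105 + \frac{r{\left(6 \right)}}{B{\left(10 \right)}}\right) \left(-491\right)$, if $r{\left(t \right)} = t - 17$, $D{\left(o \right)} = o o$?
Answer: $\frac{244027}{4} \approx 61007.0$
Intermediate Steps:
$D{\left(o \right)} = o^{2}$
$B{\left(I \right)} = \frac{2 I}{25 + I}$ ($B{\left(I \right)} = \frac{I + I}{I + \left(-5\right)^{2}} = \frac{2 I}{I + 25} = \frac{2 I}{25 + I}$)
$r{\left(t \right)} = -17 + t$
$\left(-105 + \frac{r{\left(6 \right)}}{B{\left(10 \right)}}\right) \left(-491\right) = \left(-105 + \frac{-17 + 6}{2 \cdot 10 \frac{1}{25 + 10}}\right) \left(-491\right) = \left(-105 - \frac{11}{2 \cdot 10 \cdot \frac{1}{35}}\right) \left(-491\right) = \left(-105 - \frac{11}{\frac{4}{7}}\right) \left(-491\right) = \left(-105 - \frac{77}{4}\right) \left(-491\right) = \left(- \frac{497}{4}\right) \left(-491\right) = \frac{244027}{4}$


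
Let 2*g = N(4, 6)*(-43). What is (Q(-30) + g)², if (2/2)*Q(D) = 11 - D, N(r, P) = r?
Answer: 2025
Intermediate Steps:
g = -86 (g = (4*(-43))/2 = (½)*(-172) = -86)
Q(D) = 11 - D
(Q(-30) + g)² = ((11 - 1*(-30)) - 86)² = ((11 + 30) - 86)² = (41 - 86)² = (-45)² = 2025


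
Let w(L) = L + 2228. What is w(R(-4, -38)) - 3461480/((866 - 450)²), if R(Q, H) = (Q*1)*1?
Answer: 47676883/21632 ≈ 2204.0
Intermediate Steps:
R(Q, H) = Q (R(Q, H) = Q*1 = Q)
w(L) = 2228 + L
w(R(-4, -38)) - 3461480/((866 - 450)²) = (2228 - 4) - 3461480/((866 - 450)²) = 2224 - 3461480/(416²) = 2224 - 3461480/173056 = 2224 - 1*432685/21632 = 2224 - 432685/21632 = 47676883/21632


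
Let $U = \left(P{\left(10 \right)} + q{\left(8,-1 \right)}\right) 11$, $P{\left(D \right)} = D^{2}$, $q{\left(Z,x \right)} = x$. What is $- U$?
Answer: $-1089$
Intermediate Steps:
$U = 1089$ ($U = \left(10^{2} - 1\right) 11 = \left(100 - 1\right) 11 = 99 \cdot 11 = 1089$)
$- U = \left(-1\right) 1089 = -1089$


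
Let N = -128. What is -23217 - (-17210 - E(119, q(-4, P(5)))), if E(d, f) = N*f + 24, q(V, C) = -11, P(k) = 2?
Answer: -4575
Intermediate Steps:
E(d, f) = 24 - 128*f (E(d, f) = -128*f + 24 = 24 - 128*f)
-23217 - (-17210 - E(119, q(-4, P(5)))) = -23217 - (-17210 - (24 - 128*(-11))) = -23217 - (-17210 - (24 + 1408)) = -23217 - (-17210 - 1*1432) = -23217 - (-17210 - 1432) = -23217 - 1*(-18642) = -23217 + 18642 = -4575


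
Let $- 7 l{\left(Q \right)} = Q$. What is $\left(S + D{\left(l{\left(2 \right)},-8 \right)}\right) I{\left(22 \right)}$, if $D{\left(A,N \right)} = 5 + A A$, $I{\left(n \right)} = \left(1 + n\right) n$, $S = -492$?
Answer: $- \frac{12072654}{49} \approx -2.4638 \cdot 10^{5}$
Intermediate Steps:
$l{\left(Q \right)} = - \frac{Q}{7}$
$I{\left(n \right)} = n \left(1 + n\right)$
$D{\left(A,N \right)} = 5 + A^{2}$
$\left(S + D{\left(l{\left(2 \right)},-8 \right)}\right) I{\left(22 \right)} = \left(-492 + \left(5 + \left(\left(- \frac{1}{7}\right) 2\right)^{2}\right)\right) 22 \left(1 + 22\right) = \left(-492 + \left(5 + \left(- \frac{2}{7}\right)^{2}\right)\right) 22 \cdot 23 = \left(-492 + \left(5 + \frac{4}{49}\right)\right) 506 = \left(-492 + \frac{249}{49}\right) 506 = \left(- \frac{23859}{49}\right) 506 = - \frac{12072654}{49}$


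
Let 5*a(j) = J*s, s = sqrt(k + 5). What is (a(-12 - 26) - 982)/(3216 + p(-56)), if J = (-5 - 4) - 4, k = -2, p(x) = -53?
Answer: -982/3163 - 13*sqrt(3)/15815 ≈ -0.31189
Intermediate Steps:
J = -13 (J = -9 - 4 = -13)
s = sqrt(3) (s = sqrt(-2 + 5) = sqrt(3) ≈ 1.7320)
a(j) = -13*sqrt(3)/5 (a(j) = (-13*sqrt(3))/5 = -13*sqrt(3)/5)
(a(-12 - 26) - 982)/(3216 + p(-56)) = (-13*sqrt(3)/5 - 982)/(3216 - 53) = (-982 - 13*sqrt(3)/5)/3163 = (-982 - 13*sqrt(3)/5)*(1/3163) = -982/3163 - 13*sqrt(3)/15815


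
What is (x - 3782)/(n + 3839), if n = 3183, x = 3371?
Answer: -411/7022 ≈ -0.058530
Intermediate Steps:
(x - 3782)/(n + 3839) = (3371 - 3782)/(3183 + 3839) = -411/7022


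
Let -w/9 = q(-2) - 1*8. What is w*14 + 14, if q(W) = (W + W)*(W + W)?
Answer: -994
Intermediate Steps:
q(W) = 4*W² (q(W) = (2*W)*(2*W) = 4*W²)
w = -72 (w = -9*(4*(-2)² - 1*8) = -9*(4*4 - 8) = -9*(16 - 8) = -9*8 = -72)
w*14 + 14 = -72*14 + 14 = -1008 + 14 = -994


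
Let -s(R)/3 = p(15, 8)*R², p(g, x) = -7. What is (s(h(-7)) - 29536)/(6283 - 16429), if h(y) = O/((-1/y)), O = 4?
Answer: 344/267 ≈ 1.2884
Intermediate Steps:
h(y) = -4*y (h(y) = 4/((-1/y)) = 4*(-y) = -4*y)
s(R) = 21*R² (s(R) = -(-21)*R² = 21*R²)
(s(h(-7)) - 29536)/(6283 - 16429) = (21*(-4*(-7))² - 29536)/(6283 - 16429) = (21*28² - 29536)/(-10146) = (21*784 - 29536)*(-1/10146) = (16464 - 29536)*(-1/10146) = -13072*(-1/10146) = 344/267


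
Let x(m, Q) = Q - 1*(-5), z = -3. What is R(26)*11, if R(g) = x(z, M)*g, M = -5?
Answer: 0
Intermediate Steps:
x(m, Q) = 5 + Q (x(m, Q) = Q + 5 = 5 + Q)
R(g) = 0 (R(g) = (5 - 5)*g = 0*g = 0)
R(26)*11 = 0*11 = 0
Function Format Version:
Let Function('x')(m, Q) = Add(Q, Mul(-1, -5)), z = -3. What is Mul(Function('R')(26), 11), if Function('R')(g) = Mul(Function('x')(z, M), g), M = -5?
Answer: 0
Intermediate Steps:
Function('x')(m, Q) = Add(5, Q) (Function('x')(m, Q) = Add(Q, 5) = Add(5, Q))
Function('R')(g) = 0 (Function('R')(g) = Mul(Add(5, -5), g) = Mul(0, g) = 0)
Mul(Function('R')(26), 11) = Mul(0, 11) = 0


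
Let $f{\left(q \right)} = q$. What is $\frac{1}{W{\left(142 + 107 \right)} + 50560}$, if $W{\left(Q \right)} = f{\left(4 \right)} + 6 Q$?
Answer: $\frac{1}{52058} \approx 1.9209 \cdot 10^{-5}$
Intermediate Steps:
$W{\left(Q \right)} = 4 + 6 Q$
$\frac{1}{W{\left(142 + 107 \right)} + 50560} = \frac{1}{\left(4 + 6 \left(142 + 107\right)\right) + 50560} = \frac{1}{\left(4 + 6 \cdot 249\right) + 50560} = \frac{1}{\left(4 + 1494\right) + 50560} = \frac{1}{1498 + 50560} = \frac{1}{52058}$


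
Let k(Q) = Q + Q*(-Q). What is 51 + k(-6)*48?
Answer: -1965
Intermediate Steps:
k(Q) = Q - Q**2
51 + k(-6)*48 = 51 - 6*(1 - 1*(-6))*48 = 51 - 6*(1 + 6)*48 = 51 - 6*7*48 = 51 - 42*48 = 51 - 2016 = -1965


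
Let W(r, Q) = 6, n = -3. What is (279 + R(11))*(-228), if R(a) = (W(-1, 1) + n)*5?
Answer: -67032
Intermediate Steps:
R(a) = 15 (R(a) = (6 - 3)*5 = 3*5 = 15)
(279 + R(11))*(-228) = (279 + 15)*(-228) = 294*(-228) = -67032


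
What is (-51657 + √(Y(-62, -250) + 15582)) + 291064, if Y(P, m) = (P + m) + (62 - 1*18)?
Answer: 239407 + √15314 ≈ 2.3953e+5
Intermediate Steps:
Y(P, m) = 44 + P + m (Y(P, m) = (P + m) + (62 - 18) = (P + m) + 44 = 44 + P + m)
(-51657 + √(Y(-62, -250) + 15582)) + 291064 = (-51657 + √((44 - 62 - 250) + 15582)) + 291064 = (-51657 + √(-268 + 15582)) + 291064 = (-51657 + √15314) + 291064 = 239407 + √15314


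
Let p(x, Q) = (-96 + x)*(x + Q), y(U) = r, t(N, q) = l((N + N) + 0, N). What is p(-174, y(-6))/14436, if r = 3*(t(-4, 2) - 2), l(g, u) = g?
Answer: 1530/401 ≈ 3.8155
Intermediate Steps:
t(N, q) = 2*N (t(N, q) = (N + N) + 0 = 2*N + 0 = 2*N)
r = -30 (r = 3*(2*(-4) - 2) = 3*(-8 - 2) = 3*(-10) = -30)
y(U) = -30
p(x, Q) = (-96 + x)*(Q + x)
p(-174, y(-6))/14436 = ((-174)**2 - 96*(-30) - 96*(-174) - 30*(-174))/14436 = (30276 + 2880 + 16704 + 5220)*(1/14436) = 55080*(1/14436) = 1530/401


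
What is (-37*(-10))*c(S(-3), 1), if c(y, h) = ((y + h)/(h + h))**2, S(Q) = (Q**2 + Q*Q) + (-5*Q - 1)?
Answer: 201465/2 ≈ 1.0073e+5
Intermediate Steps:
S(Q) = -1 - 5*Q + 2*Q**2 (S(Q) = (Q**2 + Q**2) + (-1 - 5*Q) = 2*Q**2 + (-1 - 5*Q) = -1 - 5*Q + 2*Q**2)
c(y, h) = (h + y)**2/(4*h**2) (c(y, h) = ((h + y)/((2*h)))**2 = ((h + y)*(1/(2*h)))**2 = ((h + y)/(2*h))**2 = (h + y)**2/(4*h**2))
(-37*(-10))*c(S(-3), 1) = (-37*(-10))*((1/4)*(1 + (-1 - 5*(-3) + 2*(-3)**2))**2/1**2) = 370*((1/4)*1*(1 + (-1 + 15 + 2*9))**2) = 370*((1/4)*1*(1 + (-1 + 15 + 18))**2) = 370*((1/4)*1*(1 + 32)**2) = 370*((1/4)*1*33**2) = 370*((1/4)*1*1089) = 370*(1089/4) = 201465/2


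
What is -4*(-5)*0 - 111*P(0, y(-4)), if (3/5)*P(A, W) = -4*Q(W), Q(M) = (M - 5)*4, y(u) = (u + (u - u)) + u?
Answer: -38480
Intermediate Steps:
y(u) = 2*u (y(u) = (u + 0) + u = u + u = 2*u)
Q(M) = -20 + 4*M (Q(M) = (-5 + M)*4 = -20 + 4*M)
P(A, W) = 400/3 - 80*W/3 (P(A, W) = 5*(-4*(-20 + 4*W))/3 = 5*(80 - 16*W)/3 = 400/3 - 80*W/3)
-4*(-5)*0 - 111*P(0, y(-4)) = -4*(-5)*0 - 111*(400/3 - 160*(-4)/3) = 20*0 - 111*(400/3 - 80/3*(-8)) = 0 - 111*(400/3 + 640/3) = 0 - 111*1040/3 = 0 - 38480 = -38480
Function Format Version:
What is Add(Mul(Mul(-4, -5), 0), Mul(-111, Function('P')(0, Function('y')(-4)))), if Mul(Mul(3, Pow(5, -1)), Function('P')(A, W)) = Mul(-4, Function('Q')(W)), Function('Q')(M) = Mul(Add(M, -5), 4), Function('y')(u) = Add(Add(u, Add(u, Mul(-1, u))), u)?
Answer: -38480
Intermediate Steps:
Function('y')(u) = Mul(2, u) (Function('y')(u) = Add(Add(u, 0), u) = Add(u, u) = Mul(2, u))
Function('Q')(M) = Add(-20, Mul(4, M)) (Function('Q')(M) = Mul(Add(-5, M), 4) = Add(-20, Mul(4, M)))
Function('P')(A, W) = Add(Rational(400, 3), Mul(Rational(-80, 3), W)) (Function('P')(A, W) = Mul(Rational(5, 3), Mul(-4, Add(-20, Mul(4, W)))) = Mul(Rational(5, 3), Add(80, Mul(-16, W))) = Add(Rational(400, 3), Mul(Rational(-80, 3), W)))
Add(Mul(Mul(-4, -5), 0), Mul(-111, Function('P')(0, Function('y')(-4)))) = Add(Mul(Mul(-4, -5), 0), Mul(-111, Add(Rational(400, 3), Mul(Rational(-80, 3), Mul(2, -4))))) = Add(Mul(20, 0), Mul(-111, Add(Rational(400, 3), Mul(Rational(-80, 3), -8)))) = Add(0, Mul(-111, Add(Rational(400, 3), Rational(640, 3)))) = Add(0, Mul(-111, Rational(1040, 3))) = Add(0, -38480) = -38480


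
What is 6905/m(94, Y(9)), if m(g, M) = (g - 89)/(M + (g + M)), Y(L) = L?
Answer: 154672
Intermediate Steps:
m(g, M) = (-89 + g)/(g + 2*M) (m(g, M) = (-89 + g)/(M + (M + g)) = (-89 + g)/(g + 2*M))
6905/m(94, Y(9)) = 6905/(((-89 + 94)/(94 + 2*9))) = 6905/((5/(94 + 18))) = 6905/((5/112)) = 6905/(((1/112)*5)) = 6905/(5/112) = 6905*(112/5) = 154672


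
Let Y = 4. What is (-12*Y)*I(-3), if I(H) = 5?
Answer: -240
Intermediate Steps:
(-12*Y)*I(-3) = -12*4*5 = -48*5 = -240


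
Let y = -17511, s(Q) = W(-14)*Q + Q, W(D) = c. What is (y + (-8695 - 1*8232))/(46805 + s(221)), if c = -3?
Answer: -34438/46363 ≈ -0.74279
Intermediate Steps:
W(D) = -3
s(Q) = -2*Q (s(Q) = -3*Q + Q = -2*Q)
(y + (-8695 - 1*8232))/(46805 + s(221)) = (-17511 + (-8695 - 1*8232))/(46805 - 2*221) = (-17511 + (-8695 - 8232))/(46805 - 442) = (-17511 - 16927)/46363 = -34438*1/46363 = -34438/46363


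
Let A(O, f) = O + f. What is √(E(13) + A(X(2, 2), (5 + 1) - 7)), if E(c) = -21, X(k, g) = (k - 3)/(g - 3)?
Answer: I*√21 ≈ 4.5826*I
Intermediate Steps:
X(k, g) = (-3 + k)/(-3 + g)
√(E(13) + A(X(2, 2), (5 + 1) - 7)) = √(-21 + ((-3 + 2)/(-3 + 2) + ((5 + 1) - 7))) = √(-21 + (-1/(-1) + (6 - 7))) = √(-21 + (-1*(-1) - 1)) = √(-21 + (1 - 1)) = √(-21 + 0) = √(-21) = I*√21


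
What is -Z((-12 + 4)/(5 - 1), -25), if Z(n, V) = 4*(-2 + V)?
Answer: 108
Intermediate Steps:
Z(n, V) = -8 + 4*V
-Z((-12 + 4)/(5 - 1), -25) = -(-8 + 4*(-25)) = -(-8 - 100) = -1*(-108) = 108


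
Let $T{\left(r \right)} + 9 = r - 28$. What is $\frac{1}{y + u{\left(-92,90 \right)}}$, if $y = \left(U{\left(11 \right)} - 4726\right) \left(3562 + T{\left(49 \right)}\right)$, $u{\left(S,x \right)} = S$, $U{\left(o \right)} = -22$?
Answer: $- \frac{1}{16969444} \approx -5.8929 \cdot 10^{-8}$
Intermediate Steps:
$T{\left(r \right)} = -37 + r$ ($T{\left(r \right)} = -9 + \left(r - 28\right) = -9 + \left(-28 + r\right) = -37 + r$)
$y = -16969352$ ($y = \left(-22 - 4726\right) \left(3562 + \left(-37 + 49\right)\right) = - 4748 \left(3562 + 12\right) = \left(-4748\right) 3574 = -16969352$)
$\frac{1}{y + u{\left(-92,90 \right)}} = \frac{1}{-16969352 - 92} = \frac{1}{-16969444} = - \frac{1}{16969444}$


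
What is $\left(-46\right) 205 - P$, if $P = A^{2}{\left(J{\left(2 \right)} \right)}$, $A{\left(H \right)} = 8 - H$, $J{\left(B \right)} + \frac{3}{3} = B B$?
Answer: $-9455$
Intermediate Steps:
$J{\left(B \right)} = -1 + B^{2}$ ($J{\left(B \right)} = -1 + B B = -1 + B^{2}$)
$P = 25$ ($P = \left(8 - \left(-1 + 2^{2}\right)\right)^{2} = \left(8 - \left(-1 + 4\right)\right)^{2} = \left(8 - 3\right)^{2} = 5^{2} = 25$)
$\left(-46\right) 205 - P = \left(-46\right) 205 - 25 = -9430 - 25 = -9455$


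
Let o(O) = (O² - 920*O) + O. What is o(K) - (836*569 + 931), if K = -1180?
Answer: 2000205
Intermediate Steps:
o(O) = O² - 919*O
o(K) - (836*569 + 931) = -1180*(-919 - 1180) - (836*569 + 931) = -1180*(-2099) - (475684 + 931) = 2476820 - 1*476615 = 2476820 - 476615 = 2000205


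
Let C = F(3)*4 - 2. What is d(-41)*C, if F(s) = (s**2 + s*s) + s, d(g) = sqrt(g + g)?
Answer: 82*I*sqrt(82) ≈ 742.54*I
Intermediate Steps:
d(g) = sqrt(2)*sqrt(g) (d(g) = sqrt(2*g) = sqrt(2)*sqrt(g))
F(s) = s + 2*s**2 (F(s) = (s**2 + s**2) + s = 2*s**2 + s = s + 2*s**2)
C = 82 (C = (3*(1 + 2*3))*4 - 2 = (3*(1 + 6))*4 - 2 = (3*7)*4 - 2 = 21*4 - 2 = 84 - 2 = 82)
d(-41)*C = (sqrt(2)*sqrt(-41))*82 = (sqrt(2)*(I*sqrt(41)))*82 = (I*sqrt(82))*82 = 82*I*sqrt(82)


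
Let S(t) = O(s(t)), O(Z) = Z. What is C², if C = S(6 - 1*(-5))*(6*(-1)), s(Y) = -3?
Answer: 324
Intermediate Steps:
S(t) = -3
C = 18 (C = -18*(-1) = -3*(-6) = 18)
C² = 18² = 324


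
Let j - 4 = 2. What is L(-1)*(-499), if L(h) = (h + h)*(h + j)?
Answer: 4990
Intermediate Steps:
j = 6 (j = 4 + 2 = 6)
L(h) = 2*h*(6 + h) (L(h) = (h + h)*(h + 6) = (2*h)*(6 + h) = 2*h*(6 + h))
L(-1)*(-499) = (2*(-1)*(6 - 1))*(-499) = (2*(-1)*5)*(-499) = -10*(-499) = 4990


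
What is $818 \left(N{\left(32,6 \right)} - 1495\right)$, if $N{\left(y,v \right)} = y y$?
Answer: $-385278$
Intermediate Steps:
$N{\left(y,v \right)} = y^{2}$
$818 \left(N{\left(32,6 \right)} - 1495\right) = 818 \left(32^{2} - 1495\right) = 818 \left(1024 - 1495\right) = 818 \left(-471\right) = -385278$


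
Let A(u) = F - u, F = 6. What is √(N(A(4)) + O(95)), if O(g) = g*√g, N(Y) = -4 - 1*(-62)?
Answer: √(58 + 95*√95) ≈ 31.368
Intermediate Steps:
A(u) = 6 - u
N(Y) = 58 (N(Y) = -4 + 62 = 58)
O(g) = g^(3/2)
√(N(A(4)) + O(95)) = √(58 + 95^(3/2)) = √(58 + 95*√95)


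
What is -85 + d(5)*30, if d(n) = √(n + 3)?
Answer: -85 + 60*√2 ≈ -0.14719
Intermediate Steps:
d(n) = √(3 + n)
-85 + d(5)*30 = -85 + √(3 + 5)*30 = -85 + √8*30 = -85 + (2*√2)*30 = -85 + 60*√2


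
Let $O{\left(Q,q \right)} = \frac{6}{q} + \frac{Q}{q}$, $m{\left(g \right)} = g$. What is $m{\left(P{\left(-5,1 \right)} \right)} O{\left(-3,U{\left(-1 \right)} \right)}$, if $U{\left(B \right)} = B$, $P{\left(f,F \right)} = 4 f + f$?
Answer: $75$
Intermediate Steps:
$P{\left(f,F \right)} = 5 f$
$m{\left(P{\left(-5,1 \right)} \right)} O{\left(-3,U{\left(-1 \right)} \right)} = 5 \left(-5\right) \frac{6 - 3}{-1} = - 25 \left(\left(-1\right) 3\right) = \left(-25\right) \left(-3\right) = 75$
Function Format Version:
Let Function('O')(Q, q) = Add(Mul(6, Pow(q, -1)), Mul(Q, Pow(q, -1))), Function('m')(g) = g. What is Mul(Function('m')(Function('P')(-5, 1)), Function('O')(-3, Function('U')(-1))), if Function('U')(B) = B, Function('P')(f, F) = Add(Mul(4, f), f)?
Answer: 75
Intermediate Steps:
Function('P')(f, F) = Mul(5, f)
Mul(Function('m')(Function('P')(-5, 1)), Function('O')(-3, Function('U')(-1))) = Mul(Mul(5, -5), Mul(Pow(-1, -1), Add(6, -3))) = Mul(-25, Mul(-1, 3)) = Mul(-25, -3) = 75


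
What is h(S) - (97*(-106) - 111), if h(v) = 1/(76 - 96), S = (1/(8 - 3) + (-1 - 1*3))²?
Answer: 207859/20 ≈ 10393.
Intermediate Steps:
S = 361/25 (S = (1/5 + (-1 - 3))² = (⅕ - 4)² = (-19/5)² = 361/25 ≈ 14.440)
h(v) = -1/20 (h(v) = 1/(-20) = -1/20)
h(S) - (97*(-106) - 111) = -1/20 - (97*(-106) - 111) = -1/20 - (-10282 - 111) = -1/20 - 1*(-10393) = -1/20 + 10393 = 207859/20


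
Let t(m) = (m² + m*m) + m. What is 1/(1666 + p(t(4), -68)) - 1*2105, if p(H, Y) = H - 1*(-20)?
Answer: -3624809/1722 ≈ -2105.0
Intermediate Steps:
t(m) = m + 2*m² (t(m) = (m² + m²) + m = 2*m² + m = m + 2*m²)
p(H, Y) = 20 + H (p(H, Y) = H + 20 = 20 + H)
1/(1666 + p(t(4), -68)) - 1*2105 = 1/(1666 + (20 + 4*(1 + 2*4))) - 1*2105 = 1/(1666 + (20 + 4*(1 + 8))) - 2105 = 1/(1666 + (20 + 4*9)) - 2105 = 1/(1666 + (20 + 36)) - 2105 = 1/(1666 + 56) - 2105 = 1/1722 - 2105 = -3624809/1722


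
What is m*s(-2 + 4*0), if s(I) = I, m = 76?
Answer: -152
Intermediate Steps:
m*s(-2 + 4*0) = 76*(-2 + 4*0) = 76*(-2 + 0) = 76*(-2) = -152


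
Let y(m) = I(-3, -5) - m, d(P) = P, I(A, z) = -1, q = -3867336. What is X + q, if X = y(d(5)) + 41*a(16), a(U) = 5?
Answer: -3867137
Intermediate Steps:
y(m) = -1 - m
X = 199 (X = (-1 - 1*5) + 41*5 = (-1 - 5) + 205 = -6 + 205 = 199)
X + q = 199 - 3867336 = -3867137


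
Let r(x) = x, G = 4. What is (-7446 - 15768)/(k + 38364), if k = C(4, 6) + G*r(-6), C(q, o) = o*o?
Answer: -3869/6396 ≈ -0.60491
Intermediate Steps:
C(q, o) = o**2
k = 12 (k = 6**2 + 4*(-6) = 36 - 24 = 12)
(-7446 - 15768)/(k + 38364) = (-7446 - 15768)/(12 + 38364) = -23214/38376 = -23214*1/38376 = -3869/6396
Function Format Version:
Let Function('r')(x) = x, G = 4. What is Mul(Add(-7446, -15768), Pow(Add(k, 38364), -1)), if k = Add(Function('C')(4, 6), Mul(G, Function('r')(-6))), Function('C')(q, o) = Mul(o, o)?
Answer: Rational(-3869, 6396) ≈ -0.60491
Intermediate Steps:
Function('C')(q, o) = Pow(o, 2)
k = 12 (k = Add(Pow(6, 2), Mul(4, -6)) = Add(36, -24) = 12)
Mul(Add(-7446, -15768), Pow(Add(k, 38364), -1)) = Mul(Add(-7446, -15768), Pow(Add(12, 38364), -1)) = Mul(-23214, Pow(38376, -1)) = Mul(-23214, Rational(1, 38376)) = Rational(-3869, 6396)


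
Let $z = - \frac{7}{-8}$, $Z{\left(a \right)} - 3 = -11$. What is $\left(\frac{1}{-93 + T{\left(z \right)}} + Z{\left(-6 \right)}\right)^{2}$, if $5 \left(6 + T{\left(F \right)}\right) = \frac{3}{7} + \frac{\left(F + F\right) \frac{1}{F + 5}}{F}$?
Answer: $\frac{1696404656521}{26439410404} \approx 64.162$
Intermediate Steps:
$Z{\left(a \right)} = -8$ ($Z{\left(a \right)} = 3 - 11 = -8$)
$z = \frac{7}{8}$ ($z = \left(-7\right) \left(- \frac{1}{8}\right) = \frac{7}{8} \approx 0.875$)
$T{\left(F \right)} = - \frac{207}{35} + \frac{2}{5 \left(5 + F\right)}$ ($T{\left(F \right)} = -6 + \frac{\frac{3}{7} + \frac{\left(F + F\right) \frac{1}{F + 5}}{F}}{5} = -6 + \frac{3 \cdot \frac{1}{7} + \frac{2 F \frac{1}{5 + F}}{F}}{5} = -6 + \frac{\frac{3}{7} + \frac{2 F \frac{1}{5 + F}}{F}}{5} = -6 + \frac{\frac{3}{7} + \frac{2}{5 + F}}{5} = -6 + \left(\frac{3}{35} + \frac{2}{5 \left(5 + F\right)}\right) = - \frac{207}{35} + \frac{2}{5 \left(5 + F\right)}$)
$\left(\frac{1}{-93 + T{\left(z \right)}} + Z{\left(-6 \right)}\right)^{2} = \left(\frac{1}{-93 + \frac{-1021 - \frac{1449}{8}}{35 \left(5 + \frac{7}{8}\right)}} - 8\right)^{2} = \left(\frac{1}{-93 + \frac{-1021 - \frac{1449}{8}}{35 \cdot \frac{47}{8}}} - 8\right)^{2} = \left(\frac{1}{-93 + \frac{1}{35} \cdot \frac{8}{47} \left(- \frac{9617}{8}\right)} - 8\right)^{2} = \left(\frac{1}{-93 - \frac{9617}{1645}} - 8\right)^{2} = \left(\frac{1}{- \frac{162602}{1645}} - 8\right)^{2} = \left(- \frac{1645}{162602} - 8\right)^{2} = \left(- \frac{1302461}{162602}\right)^{2} = \frac{1696404656521}{26439410404}$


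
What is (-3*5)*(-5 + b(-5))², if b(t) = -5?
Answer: -1500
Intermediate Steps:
(-3*5)*(-5 + b(-5))² = (-3*5)*(-5 - 5)² = -15*(-10)² = -15*100 = -1500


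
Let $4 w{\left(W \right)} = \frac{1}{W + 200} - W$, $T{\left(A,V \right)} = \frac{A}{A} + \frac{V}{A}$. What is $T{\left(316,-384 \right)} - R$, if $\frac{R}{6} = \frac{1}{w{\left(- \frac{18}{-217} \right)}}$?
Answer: $\frac{17851069181}{58020365} \approx 307.67$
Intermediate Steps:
$T{\left(A,V \right)} = 1 + \frac{V}{A}$
$w{\left(W \right)} = - \frac{W}{4} + \frac{1}{4 \left(200 + W\right)}$ ($w{\left(W \right)} = \frac{\frac{1}{W + 200} - W}{4} = \frac{\frac{1}{200 + W} - W}{4} = - \frac{W}{4} + \frac{1}{4 \left(200 + W\right)}$)
$R = - \frac{226120944}{734435}$ ($R = \frac{6}{\frac{1}{4} \frac{1}{200 - \frac{18}{-217}} \left(1 - \left(- \frac{18}{-217}\right)^{2} - 200 \left(- \frac{18}{-217}\right)\right)} = \frac{6}{\frac{1}{4} \frac{1}{200 - 18 \left(- \frac{1}{217}\right)} \left(1 - \left(- \frac{18 \left(-1\right)}{217}\right)^{2} - 200 \left(- \frac{18 \left(-1\right)}{217}\right)\right)} = \frac{6}{\frac{1}{4} \frac{1}{200 - - \frac{18}{217}} \left(1 - \left(\left(-1\right) \left(- \frac{18}{217}\right)\right)^{2} - 200 \left(\left(-1\right) \left(- \frac{18}{217}\right)\right)\right)} = \frac{6}{\frac{1}{4} \frac{1}{200 + \frac{18}{217}} \left(1 - \left(\frac{18}{217}\right)^{2} - \frac{3600}{217}\right)} = \frac{6}{\frac{1}{4} \frac{1}{\frac{43418}{217}} \left(1 - \frac{324}{47089} - \frac{3600}{217}\right)} = \frac{6}{\frac{1}{4} \cdot \frac{217}{43418} \left(1 - \frac{324}{47089} - \frac{3600}{217}\right)} = \frac{6}{\frac{1}{4} \cdot \frac{217}{43418} \left(- \frac{734435}{47089}\right)} = \frac{6}{- \frac{734435}{37686824}} = 6 \left(- \frac{37686824}{734435}\right) = - \frac{226120944}{734435} \approx -307.88$)
$T{\left(316,-384 \right)} - R = \frac{316 - 384}{316} - - \frac{226120944}{734435} = \frac{1}{316} \left(-68\right) + \frac{226120944}{734435} = - \frac{17}{79} + \frac{226120944}{734435} = \frac{17851069181}{58020365}$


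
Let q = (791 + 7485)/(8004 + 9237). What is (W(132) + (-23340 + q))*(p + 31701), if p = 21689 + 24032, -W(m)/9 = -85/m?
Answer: -685225608275071/379302 ≈ -1.8065e+9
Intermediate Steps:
W(m) = 765/m (W(m) = -(-765)/m = 765/m)
p = 45721
q = 8276/17241 ≈ 0.48002
(W(132) + (-23340 + q))*(p + 31701) = (765/132 + (-23340 + 8276/17241))*(45721 + 31701) = (765*(1/132) - 402396664/17241)*77422 = (255/44 - 402396664/17241)*77422 = -17701056761/758604*77422 = -685225608275071/379302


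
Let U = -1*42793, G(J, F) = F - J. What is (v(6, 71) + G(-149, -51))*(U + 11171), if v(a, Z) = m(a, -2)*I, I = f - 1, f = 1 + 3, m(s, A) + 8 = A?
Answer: -2150296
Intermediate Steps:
m(s, A) = -8 + A
f = 4
I = 3 (I = 4 - 1 = 3)
v(a, Z) = -30 (v(a, Z) = (-8 - 2)*3 = -10*3 = -30)
U = -42793
(v(6, 71) + G(-149, -51))*(U + 11171) = (-30 + (-51 - 1*(-149)))*(-42793 + 11171) = (-30 + (-51 + 149))*(-31622) = (-30 + 98)*(-31622) = 68*(-31622) = -2150296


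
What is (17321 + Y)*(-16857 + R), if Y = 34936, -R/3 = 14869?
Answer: -3211924248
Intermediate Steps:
R = -44607 (R = -3*14869 = -44607)
(17321 + Y)*(-16857 + R) = (17321 + 34936)*(-16857 - 44607) = 52257*(-61464) = -3211924248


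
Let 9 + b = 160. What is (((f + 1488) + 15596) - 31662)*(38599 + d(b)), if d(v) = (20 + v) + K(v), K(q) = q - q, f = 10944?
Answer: -140890180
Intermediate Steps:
K(q) = 0
b = 151 (b = -9 + 160 = 151)
d(v) = 20 + v (d(v) = (20 + v) + 0 = 20 + v)
(((f + 1488) + 15596) - 31662)*(38599 + d(b)) = (((10944 + 1488) + 15596) - 31662)*(38599 + (20 + 151)) = ((12432 + 15596) - 31662)*(38599 + 171) = (28028 - 31662)*38770 = -3634*38770 = -140890180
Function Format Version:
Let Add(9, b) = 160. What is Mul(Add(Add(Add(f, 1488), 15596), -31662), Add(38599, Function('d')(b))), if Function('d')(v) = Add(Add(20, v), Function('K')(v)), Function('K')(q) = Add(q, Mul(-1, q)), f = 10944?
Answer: -140890180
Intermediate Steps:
Function('K')(q) = 0
b = 151 (b = Add(-9, 160) = 151)
Function('d')(v) = Add(20, v) (Function('d')(v) = Add(Add(20, v), 0) = Add(20, v))
Mul(Add(Add(Add(f, 1488), 15596), -31662), Add(38599, Function('d')(b))) = Mul(Add(Add(Add(10944, 1488), 15596), -31662), Add(38599, Add(20, 151))) = Mul(Add(Add(12432, 15596), -31662), Add(38599, 171)) = Mul(Add(28028, -31662), 38770) = Mul(-3634, 38770) = -140890180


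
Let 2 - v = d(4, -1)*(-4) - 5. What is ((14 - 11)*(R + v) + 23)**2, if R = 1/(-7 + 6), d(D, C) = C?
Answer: 841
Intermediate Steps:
R = -1 (R = 1/(-1) = -1)
v = 3 (v = 2 - (-1*(-4) - 5) = 2 - (4 - 5) = 2 - 1*(-1) = 2 + 1 = 3)
((14 - 11)*(R + v) + 23)**2 = ((14 - 11)*(-1 + 3) + 23)**2 = (3*2 + 23)**2 = (6 + 23)**2 = 29**2 = 841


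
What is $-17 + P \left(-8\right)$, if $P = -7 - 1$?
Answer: $47$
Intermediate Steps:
$P = -8$ ($P = -7 - 1 = -8$)
$-17 + P \left(-8\right) = -17 - -64 = -17 + 64 = 47$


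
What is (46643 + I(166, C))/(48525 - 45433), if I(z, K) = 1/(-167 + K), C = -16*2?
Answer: 2320489/153827 ≈ 15.085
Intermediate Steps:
C = -32
(46643 + I(166, C))/(48525 - 45433) = (46643 + 1/(-167 - 32))/(48525 - 45433) = (46643 + 1/(-199))/3092 = (46643 - 1/199)*(1/3092) = (9281956/199)*(1/3092) = 2320489/153827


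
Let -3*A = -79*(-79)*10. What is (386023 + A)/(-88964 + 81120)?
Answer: -1095659/23532 ≈ -46.560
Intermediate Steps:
A = -62410/3 (A = -(-79*(-79))*10/3 = -6241*10/3 = -⅓*62410 = -62410/3 ≈ -20803.)
(386023 + A)/(-88964 + 81120) = (386023 - 62410/3)/(-88964 + 81120) = (1095659/3)/(-7844) = (1095659/3)*(-1/7844) = -1095659/23532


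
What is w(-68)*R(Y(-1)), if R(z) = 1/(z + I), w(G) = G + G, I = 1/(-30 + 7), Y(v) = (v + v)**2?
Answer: -3128/91 ≈ -34.374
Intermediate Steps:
Y(v) = 4*v**2 (Y(v) = (2*v)**2 = 4*v**2)
I = -1/23 (I = 1/(-23) = -1/23 ≈ -0.043478)
w(G) = 2*G
R(z) = 1/(-1/23 + z) (R(z) = 1/(z - 1/23) = 1/(-1/23 + z))
w(-68)*R(Y(-1)) = (2*(-68))*(23/(-1 + 23*(4*(-1)**2))) = -3128/(-1 + 23*(4*1)) = -3128/(-1 + 23*4) = -3128/(-1 + 92) = -3128/91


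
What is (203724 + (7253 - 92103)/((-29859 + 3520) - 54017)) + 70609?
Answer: 11022193699/40178 ≈ 2.7433e+5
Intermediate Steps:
(203724 + (7253 - 92103)/((-29859 + 3520) - 54017)) + 70609 = (203724 - 84850/(-26339 - 54017)) + 70609 = (203724 - 84850/(-80356)) + 70609 = (203724 - 84850*(-1/80356)) + 70609 = (203724 + 42425/40178) + 70609 = 8185265297/40178 + 70609 = 11022193699/40178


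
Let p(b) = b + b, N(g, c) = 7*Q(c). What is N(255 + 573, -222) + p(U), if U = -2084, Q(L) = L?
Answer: -5722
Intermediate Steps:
N(g, c) = 7*c
p(b) = 2*b
N(255 + 573, -222) + p(U) = 7*(-222) + 2*(-2084) = -1554 - 4168 = -5722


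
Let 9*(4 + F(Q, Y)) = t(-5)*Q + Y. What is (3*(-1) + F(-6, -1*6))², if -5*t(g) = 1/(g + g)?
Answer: 36864/625 ≈ 58.982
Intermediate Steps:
t(g) = -1/(10*g) (t(g) = -1/(5*(g + g)) = -1/(2*g)/5 = -1/(10*g))
F(Q, Y) = -4 + Y/9 + Q/450 (F(Q, Y) = -4 + ((-⅒/(-5))*Q + Y)/9 = -4 + ((-⅒*(-⅕))*Q + Y)/9 = -4 + (Q/50 + Y)/9 = -4 + (Y + Q/50)/9 = -4 + (Y/9 + Q/450) = -4 + Y/9 + Q/450)
(3*(-1) + F(-6, -1*6))² = (3*(-1) + (-4 + (-1*6)/9 + (1/450)*(-6)))² = (-3 + (-4 + (⅑)*(-6) - 1/75))² = (-3 + (-4 - ⅔ - 1/75))² = (-3 - 117/25)² = (-192/25)² = 36864/625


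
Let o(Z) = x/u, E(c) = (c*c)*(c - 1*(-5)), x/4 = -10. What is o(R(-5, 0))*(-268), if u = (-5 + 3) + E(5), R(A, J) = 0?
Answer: 1340/31 ≈ 43.226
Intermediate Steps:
x = -40 (x = 4*(-10) = -40)
E(c) = c²*(5 + c) (E(c) = c²*(c + 5) = c²*(5 + c))
u = 248 (u = (-5 + 3) + 5²*(5 + 5) = -2 + 25*10 = -2 + 250 = 248)
o(Z) = -5/31 (o(Z) = -40/248 = -40*1/248 = -5/31)
o(R(-5, 0))*(-268) = -5/31*(-268) = 1340/31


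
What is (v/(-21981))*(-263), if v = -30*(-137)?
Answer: 360310/7327 ≈ 49.176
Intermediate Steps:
v = 4110
(v/(-21981))*(-263) = (4110/(-21981))*(-263) = (4110*(-1/21981))*(-263) = -1370/7327*(-263) = 360310/7327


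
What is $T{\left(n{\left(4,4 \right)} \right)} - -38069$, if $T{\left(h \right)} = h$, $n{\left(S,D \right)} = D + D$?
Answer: $38077$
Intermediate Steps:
$n{\left(S,D \right)} = 2 D$
$T{\left(n{\left(4,4 \right)} \right)} - -38069 = 2 \cdot 4 - -38069 = 8 + 38069 = 38077$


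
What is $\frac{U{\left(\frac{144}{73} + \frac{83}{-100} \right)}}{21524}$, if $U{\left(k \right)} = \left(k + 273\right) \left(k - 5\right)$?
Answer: $- \frac{56352945319}{1147013960000} \approx -0.04913$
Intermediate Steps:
$U{\left(k \right)} = \left(-5 + k\right) \left(273 + k\right)$ ($U{\left(k \right)} = \left(273 + k\right) \left(-5 + k\right) = \left(-5 + k\right) \left(273 + k\right)$)
$\frac{U{\left(\frac{144}{73} + \frac{83}{-100} \right)}}{21524} = \frac{-1365 + \left(\frac{144}{73} + \frac{83}{-100}\right)^{2} + 268 \left(\frac{144}{73} + \frac{83}{-100}\right)}{21524} = \left(-1365 + \left(144 \cdot \frac{1}{73} + 83 \left(- \frac{1}{100}\right)\right)^{2} + 268 \left(144 \cdot \frac{1}{73} + 83 \left(- \frac{1}{100}\right)\right)\right) \frac{1}{21524} = \left(-1365 + \left(\frac{144}{73} - \frac{83}{100}\right)^{2} + 268 \left(\frac{144}{73} - \frac{83}{100}\right)\right) \frac{1}{21524} = \left(-1365 + \left(\frac{8341}{7300}\right)^{2} + 268 \cdot \frac{8341}{7300}\right) \frac{1}{21524} = \left(-1365 + \frac{69572281}{53290000} + \frac{558847}{1825}\right) \frac{1}{21524} = \left(- \frac{56352945319}{53290000}\right) \frac{1}{21524} = - \frac{56352945319}{1147013960000}$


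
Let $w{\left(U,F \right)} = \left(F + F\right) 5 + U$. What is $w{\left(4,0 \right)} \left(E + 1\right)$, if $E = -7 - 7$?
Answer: $-52$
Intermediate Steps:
$E = -14$ ($E = -7 - 7 = -14$)
$w{\left(U,F \right)} = U + 10 F$ ($w{\left(U,F \right)} = 2 F 5 + U = 10 F + U = U + 10 F$)
$w{\left(4,0 \right)} \left(E + 1\right) = \left(4 + 10 \cdot 0\right) \left(-14 + 1\right) = \left(4 + 0\right) \left(-13\right) = 4 \left(-13\right) = -52$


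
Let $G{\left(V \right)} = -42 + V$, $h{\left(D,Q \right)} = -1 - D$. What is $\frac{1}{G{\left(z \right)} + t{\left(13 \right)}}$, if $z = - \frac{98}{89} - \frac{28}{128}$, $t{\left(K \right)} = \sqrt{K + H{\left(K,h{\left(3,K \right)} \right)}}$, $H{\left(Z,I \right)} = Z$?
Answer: $- \frac{351372000}{15010501921} - \frac{8111104 \sqrt{26}}{15010501921} \approx -0.026164$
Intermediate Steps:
$t{\left(K \right)} = \sqrt{2} \sqrt{K}$ ($t{\left(K \right)} = \sqrt{K + K} = \sqrt{2 K} = \sqrt{2} \sqrt{K}$)
$z = - \frac{3759}{2848}$ ($z = \left(-98\right) \frac{1}{89} - \frac{7}{32} = - \frac{98}{89} - \frac{7}{32} = - \frac{3759}{2848} \approx -1.3199$)
$\frac{1}{G{\left(z \right)} + t{\left(13 \right)}} = \frac{1}{\left(-42 - \frac{3759}{2848}\right) + \sqrt{2} \sqrt{13}} = \frac{1}{- \frac{123375}{2848} + \sqrt{26}}$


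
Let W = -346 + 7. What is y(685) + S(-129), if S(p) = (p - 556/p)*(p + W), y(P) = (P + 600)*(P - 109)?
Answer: 34336140/43 ≈ 7.9852e+5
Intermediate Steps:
W = -339
y(P) = (-109 + P)*(600 + P) (y(P) = (600 + P)*(-109 + P) = (-109 + P)*(600 + P))
S(p) = (-339 + p)*(p - 556/p) (S(p) = (p - 556/p)*(p - 339) = (p - 556/p)*(-339 + p) = (-339 + p)*(p - 556/p))
y(685) + S(-129) = (-65400 + 685² + 491*685) + (-556 + (-129)² - 339*(-129) + 188484/(-129)) = (-65400 + 469225 + 336335) + (-556 + 16641 + 43731 + 188484*(-1/129)) = 740160 + (-556 + 16641 + 43731 - 62828/43) = 740160 + 2509260/43 = 34336140/43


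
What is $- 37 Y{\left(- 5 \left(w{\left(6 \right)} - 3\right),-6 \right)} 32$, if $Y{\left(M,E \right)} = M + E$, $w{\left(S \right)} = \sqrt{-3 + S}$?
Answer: $-10656 + 5920 \sqrt{3} \approx -402.26$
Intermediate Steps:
$Y{\left(M,E \right)} = E + M$
$- 37 Y{\left(- 5 \left(w{\left(6 \right)} - 3\right),-6 \right)} 32 = - 37 \left(-6 - 5 \left(\sqrt{-3 + 6} - 3\right)\right) 32 = - 37 \left(-6 - 5 \left(\sqrt{3} - 3\right)\right) 32 = - 37 \left(-6 - 5 \left(-3 + \sqrt{3}\right)\right) 32 = - 37 \left(-6 + \left(15 - 5 \sqrt{3}\right)\right) 32 = - 37 \left(9 - 5 \sqrt{3}\right) 32 = \left(-333 + 185 \sqrt{3}\right) 32 = -10656 + 5920 \sqrt{3}$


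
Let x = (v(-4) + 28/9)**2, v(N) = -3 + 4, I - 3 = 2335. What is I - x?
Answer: 188009/81 ≈ 2321.1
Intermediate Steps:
I = 2338 (I = 3 + 2335 = 2338)
v(N) = 1
x = 1369/81 (x = (1 + 28/9)**2 = (37/9)**2 = 1369/81 ≈ 16.901)
I - x = 2338 - 1*1369/81 = 2338 - 1369/81 = 188009/81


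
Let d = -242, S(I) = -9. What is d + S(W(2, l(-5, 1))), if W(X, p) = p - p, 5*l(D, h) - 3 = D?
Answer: -251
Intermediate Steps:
l(D, h) = 3/5 + D/5
W(X, p) = 0
d + S(W(2, l(-5, 1))) = -242 - 9 = -251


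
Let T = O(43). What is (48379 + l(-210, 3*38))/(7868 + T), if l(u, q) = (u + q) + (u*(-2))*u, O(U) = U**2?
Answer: -39917/9717 ≈ -4.1080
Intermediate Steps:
T = 1849 (T = 43**2 = 1849)
l(u, q) = q + u - 2*u**2 (l(u, q) = (q + u) + (-2*u)*u = (q + u) - 2*u**2 = q + u - 2*u**2)
(48379 + l(-210, 3*38))/(7868 + T) = (48379 + (3*38 - 210 - 2*(-210)**2))/(7868 + 1849) = (48379 + (114 - 210 - 2*44100))/9717 = (48379 + (114 - 210 - 88200))*(1/9717) = (48379 - 88296)*(1/9717) = -39917*1/9717 = -39917/9717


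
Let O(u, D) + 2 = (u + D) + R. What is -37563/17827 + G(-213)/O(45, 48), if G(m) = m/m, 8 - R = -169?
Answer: -10049057/4777636 ≈ -2.1034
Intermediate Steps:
R = 177 (R = 8 - 1*(-169) = 8 + 169 = 177)
G(m) = 1
O(u, D) = 175 + D + u (O(u, D) = -2 + ((u + D) + 177) = -2 + ((D + u) + 177) = -2 + (177 + D + u) = 175 + D + u)
-37563/17827 + G(-213)/O(45, 48) = -37563/17827 + 1/(175 + 48 + 45) = -37563*1/17827 + 1/268 = -37563/17827 + 1*(1/268) = -37563/17827 + 1/268 = -10049057/4777636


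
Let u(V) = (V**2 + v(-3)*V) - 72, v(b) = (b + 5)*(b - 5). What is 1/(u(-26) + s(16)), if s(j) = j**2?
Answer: 1/1276 ≈ 0.00078370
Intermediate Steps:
v(b) = (-5 + b)*(5 + b) (v(b) = (5 + b)*(-5 + b) = (-5 + b)*(5 + b))
u(V) = -72 + V**2 - 16*V (u(V) = (V**2 + (-25 + (-3)**2)*V) - 72 = (V**2 + (-25 + 9)*V) - 72 = (V**2 - 16*V) - 72 = -72 + V**2 - 16*V)
1/(u(-26) + s(16)) = 1/((-72 + (-26)**2 - 16*(-26)) + 16**2) = 1/((-72 + 676 + 416) + 256) = 1/(1020 + 256) = 1/1276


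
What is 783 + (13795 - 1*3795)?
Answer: 10783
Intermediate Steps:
783 + (13795 - 1*3795) = 783 + (13795 - 3795) = 783 + 10000 = 10783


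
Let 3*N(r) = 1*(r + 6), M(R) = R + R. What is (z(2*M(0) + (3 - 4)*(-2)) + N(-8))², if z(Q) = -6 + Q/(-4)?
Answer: 1849/36 ≈ 51.361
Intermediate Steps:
M(R) = 2*R
N(r) = 2 + r/3 (N(r) = (1*(r + 6))/3 = (1*(6 + r))/3 = (6 + r)/3 = 2 + r/3)
z(Q) = -6 - Q/4 (z(Q) = -6 + Q*(-¼) = -6 - Q/4)
(z(2*M(0) + (3 - 4)*(-2)) + N(-8))² = ((-6 - (2*(2*0) + (3 - 4)*(-2))/4) + (2 + (⅓)*(-8)))² = ((-6 - (2*0 - 1*(-2))/4) + (2 - 8/3))² = ((-6 - (0 + 2)/4) - ⅔)² = ((-6 - ¼*2) - ⅔)² = ((-6 - ½) - ⅔)² = (-13/2 - ⅔)² = (-43/6)² = 1849/36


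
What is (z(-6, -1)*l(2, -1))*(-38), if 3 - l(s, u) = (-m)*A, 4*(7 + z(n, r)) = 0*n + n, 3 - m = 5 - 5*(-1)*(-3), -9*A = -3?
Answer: 7106/3 ≈ 2368.7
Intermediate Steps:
A = 1/3 (A = -1/9*(-3) = 1/3 ≈ 0.33333)
m = 13 (m = 3 - (5 - 5*(-1)*(-3)) = 3 - (5 + 5*(-3)) = 3 - (5 - 15) = 3 - 1*(-10) = 3 + 10 = 13)
z(n, r) = -7 + n/4 (z(n, r) = -7 + (0*n + n)/4 = -7 + (0 + n)/4 = -7 + n/4)
l(s, u) = 22/3 (l(s, u) = 3 - (-1*13)/3 = 3 - (-13)/3 = 3 - 1*(-13/3) = 3 + 13/3 = 22/3)
(z(-6, -1)*l(2, -1))*(-38) = ((-7 + (1/4)*(-6))*(22/3))*(-38) = ((-7 - 3/2)*(22/3))*(-38) = -17/2*22/3*(-38) = -187/3*(-38) = 7106/3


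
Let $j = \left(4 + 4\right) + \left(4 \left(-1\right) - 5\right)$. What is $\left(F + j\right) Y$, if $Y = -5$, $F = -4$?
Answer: $25$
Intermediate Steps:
$j = -1$ ($j = 8 - 9 = -1$)
$\left(F + j\right) Y = \left(-4 - 1\right) \left(-5\right) = \left(-5\right) \left(-5\right) = 25$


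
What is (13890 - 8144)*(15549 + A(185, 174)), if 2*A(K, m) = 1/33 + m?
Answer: 2964869921/33 ≈ 8.9844e+7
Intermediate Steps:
A(K, m) = 1/66 + m/2 (A(K, m) = (1/33 + m)/2 = 1/66 + m/2)
(13890 - 8144)*(15549 + A(185, 174)) = (13890 - 8144)*(15549 + (1/66 + (½)*174)) = 5746*(15549 + (1/66 + 87)) = 5746*(15549 + 5743/66) = 5746*(1031977/66) = 2964869921/33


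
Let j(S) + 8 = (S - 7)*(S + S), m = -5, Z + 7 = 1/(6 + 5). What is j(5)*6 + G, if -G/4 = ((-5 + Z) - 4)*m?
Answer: -5348/11 ≈ -486.18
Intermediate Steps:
Z = -76/11 (Z = -7 + 1/(6 + 5) = -7 + 1/11 = -76/11 ≈ -6.9091)
j(S) = -8 + 2*S*(-7 + S) (j(S) = -8 + (S - 7)*(S + S) = -8 + (-7 + S)*(2*S) = -8 + 2*S*(-7 + S))
G = -3500/11 (G = -4*((-5 - 76/11) - 4)*(-5) = -4*(-131/11 - 4)*(-5) = -(-700)*(-5)/11 = -4*875/11 = -3500/11 ≈ -318.18)
j(5)*6 + G = (-8 - 14*5 + 2*5²)*6 - 3500/11 = (-8 - 70 + 2*25)*6 - 3500/11 = (-8 - 70 + 50)*6 - 3500/11 = -28*6 - 3500/11 = -168 - 3500/11 = -5348/11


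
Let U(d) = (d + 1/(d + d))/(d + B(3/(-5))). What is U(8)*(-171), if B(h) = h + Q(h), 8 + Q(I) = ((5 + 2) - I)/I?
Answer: 330885/3184 ≈ 103.92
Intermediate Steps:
Q(I) = -8 + (7 - I)/I (Q(I) = -8 + ((5 + 2) - I)/I = -8 + (7 - I)/I)
B(h) = -9 + h + 7/h (B(h) = h + (-9 + 7/h) = -9 + h + 7/h)
U(d) = (d + 1/(2*d))/(-319/15 + d) (U(d) = (d + 1/(d + d))/(d + (-9 + 3/(-5) + 7/((3/(-5))))) = (d + 1/(2*d))/(d + (-9 + 3*(-1/5) + 7/((3*(-1/5))))) = (d + 1/(2*d))/(d + (-9 - 3/5 + 7/(-3/5))) = (d + 1/(2*d))/(d + (-9 - 3/5 + 7*(-5/3))) = (d + 1/(2*d))/(d + (-9 - 3/5 - 35/3)) = (d + 1/(2*d))/(d - 319/15) = (d + 1/(2*d))/(-319/15 + d))
U(8)*(-171) = ((15/2)*(1 + 2*8**2)/(8*(-319 + 15*8)))*(-171) = ((15/2)*(1/8)*(1 + 2*64)/(-319 + 120))*(-171) = ((15/2)*(1/8)*(1 + 128)/(-199))*(-171) = ((15/2)*(1/8)*(-1/199)*129)*(-171) = -1935/3184*(-171) = 330885/3184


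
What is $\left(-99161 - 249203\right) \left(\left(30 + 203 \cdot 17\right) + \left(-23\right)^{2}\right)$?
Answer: $-1396939640$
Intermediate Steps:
$\left(-99161 - 249203\right) \left(\left(30 + 203 \cdot 17\right) + \left(-23\right)^{2}\right) = - 348364 \left(\left(30 + 3451\right) + 529\right) = - 348364 \left(3481 + 529\right) = \left(-348364\right) 4010 = -1396939640$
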